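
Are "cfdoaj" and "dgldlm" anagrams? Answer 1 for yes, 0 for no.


Strings: "cfdoaj", "dgldlm"
Sorted first:  acdfjo
Sorted second: ddgllm
Differ at position 0: 'a' vs 'd' => not anagrams

0


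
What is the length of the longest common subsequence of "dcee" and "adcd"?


LCS of "dcee" and "adcd"
DP table:
           a    d    c    d
      0    0    0    0    0
  d   0    0    1    1    1
  c   0    0    1    2    2
  e   0    0    1    2    2
  e   0    0    1    2    2
LCS length = dp[4][4] = 2

2


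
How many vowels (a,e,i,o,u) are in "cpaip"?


Input: cpaip
Checking each character:
  'c' at position 0: consonant
  'p' at position 1: consonant
  'a' at position 2: vowel (running total: 1)
  'i' at position 3: vowel (running total: 2)
  'p' at position 4: consonant
Total vowels: 2

2


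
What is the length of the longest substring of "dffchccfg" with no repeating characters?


Input: "dffchccfg"
Sliding window (track last position of each char):
  Position 0 ('d'): window [0,0] length 1 -- new best
  Position 1 ('f'): window [0,1] length 2 -- new best
  Position 2 ('f'): repeat (last at 1), move window start to 2
  Position 2 ('f'): window [2,2] length 1
  Position 3 ('c'): window [2,3] length 2
  Position 4 ('h'): window [2,4] length 3 -- new best
  Position 5 ('c'): repeat (last at 3), move window start to 4
  Position 5 ('c'): window [4,5] length 2
  Position 6 ('c'): repeat (last at 5), move window start to 6
  Position 6 ('c'): window [6,6] length 1
  Position 7 ('f'): window [6,7] length 2
  Position 8 ('g'): window [6,8] length 3
Longest substring with no repeats: "fch" with length 3

3


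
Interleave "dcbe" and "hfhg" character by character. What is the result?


Interleaving "dcbe" and "hfhg":
  Position 0: 'd' from first, 'h' from second => "dh"
  Position 1: 'c' from first, 'f' from second => "cf"
  Position 2: 'b' from first, 'h' from second => "bh"
  Position 3: 'e' from first, 'g' from second => "eg"
Result: dhcfbheg

dhcfbheg


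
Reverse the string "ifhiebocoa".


Input: ifhiebocoa
Reading characters right to left:
  Position 9: 'a'
  Position 8: 'o'
  Position 7: 'c'
  Position 6: 'o'
  Position 5: 'b'
  Position 4: 'e'
  Position 3: 'i'
  Position 2: 'h'
  Position 1: 'f'
  Position 0: 'i'
Reversed: aocobeihfi

aocobeihfi


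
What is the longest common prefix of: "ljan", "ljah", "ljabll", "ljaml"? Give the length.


Words: ljan, ljah, ljabll, ljaml
  Position 0: all 'l' => match
  Position 1: all 'j' => match
  Position 2: all 'a' => match
  Position 3: ('n', 'h', 'b', 'm') => mismatch, stop
LCP = "lja" (length 3)

3


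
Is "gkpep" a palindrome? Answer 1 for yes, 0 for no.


Input: gkpep
Reversed: pepkg
  Compare pos 0 ('g') with pos 4 ('p'): MISMATCH
  Compare pos 1 ('k') with pos 3 ('e'): MISMATCH
Result: not a palindrome

0


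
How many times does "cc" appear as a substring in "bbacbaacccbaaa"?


Searching for "cc" in "bbacbaacccbaaa"
Scanning each position:
  Position 0: "bb" => no
  Position 1: "ba" => no
  Position 2: "ac" => no
  Position 3: "cb" => no
  Position 4: "ba" => no
  Position 5: "aa" => no
  Position 6: "ac" => no
  Position 7: "cc" => MATCH
  Position 8: "cc" => MATCH
  Position 9: "cb" => no
  Position 10: "ba" => no
  Position 11: "aa" => no
  Position 12: "aa" => no
Total occurrences: 2

2


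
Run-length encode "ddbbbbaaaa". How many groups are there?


Input: ddbbbbaaaa
Scanning for consecutive runs:
  Group 1: 'd' x 2 (positions 0-1)
  Group 2: 'b' x 4 (positions 2-5)
  Group 3: 'a' x 4 (positions 6-9)
Total groups: 3

3


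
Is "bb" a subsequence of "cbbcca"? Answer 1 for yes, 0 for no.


Check if "bb" is a subsequence of "cbbcca"
Greedy scan:
  Position 0 ('c'): no match needed
  Position 1 ('b'): matches sub[0] = 'b'
  Position 2 ('b'): matches sub[1] = 'b'
  Position 3 ('c'): no match needed
  Position 4 ('c'): no match needed
  Position 5 ('a'): no match needed
All 2 characters matched => is a subsequence

1


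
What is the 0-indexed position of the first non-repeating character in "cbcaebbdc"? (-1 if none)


Input: cbcaebbdc
Character frequencies:
  'a': 1
  'b': 3
  'c': 3
  'd': 1
  'e': 1
Scanning left to right for freq == 1:
  Position 0 ('c'): freq=3, skip
  Position 1 ('b'): freq=3, skip
  Position 2 ('c'): freq=3, skip
  Position 3 ('a'): unique! => answer = 3

3


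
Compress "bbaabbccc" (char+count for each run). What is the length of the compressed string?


Input: bbaabbccc
Runs:
  'b' x 2 => "b2"
  'a' x 2 => "a2"
  'b' x 2 => "b2"
  'c' x 3 => "c3"
Compressed: "b2a2b2c3"
Compressed length: 8

8


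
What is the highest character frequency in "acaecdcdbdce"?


Input: acaecdcdbdce
Character counts:
  'a': 2
  'b': 1
  'c': 4
  'd': 3
  'e': 2
Maximum frequency: 4

4


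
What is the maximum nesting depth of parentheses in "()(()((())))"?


Input: "()(()((())))"
Tracking depth:
  Position 0 '(': depth becomes 1
  Position 1 ')': depth becomes 0
  Position 2 '(': depth becomes 1
  Position 3 '(': depth becomes 2
  Position 4 ')': depth becomes 1
  Position 5 '(': depth becomes 2
  Position 6 '(': depth becomes 3
  Position 7 '(': depth becomes 4
  Position 8 ')': depth becomes 3
  Position 9 ')': depth becomes 2
  Position 10 ')': depth becomes 1
  Position 11 ')': depth becomes 0
Maximum depth reached: 4

4


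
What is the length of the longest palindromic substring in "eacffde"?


Input: "eacffde"
Checking substrings for palindromes:
  [3:5] "ff" (len 2) => palindrome
Longest palindromic substring: "ff" with length 2

2


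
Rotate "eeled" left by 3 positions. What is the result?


Input: "eeled", rotate left by 3
First 3 characters: "eel"
Remaining characters: "ed"
Concatenate remaining + first: "ed" + "eel" = "edeel"

edeel


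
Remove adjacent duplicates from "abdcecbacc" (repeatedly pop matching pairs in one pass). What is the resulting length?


Input: abdcecbacc
Stack-based adjacent duplicate removal:
  Read 'a': push. Stack: a
  Read 'b': push. Stack: ab
  Read 'd': push. Stack: abd
  Read 'c': push. Stack: abdc
  Read 'e': push. Stack: abdce
  Read 'c': push. Stack: abdcec
  Read 'b': push. Stack: abdcecb
  Read 'a': push. Stack: abdcecba
  Read 'c': push. Stack: abdcecbac
  Read 'c': matches stack top 'c' => pop. Stack: abdcecba
Final stack: "abdcecba" (length 8)

8


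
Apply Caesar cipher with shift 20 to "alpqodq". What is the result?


Caesar cipher: shift "alpqodq" by 20
  'a' (pos 0) + 20 = pos 20 = 'u'
  'l' (pos 11) + 20 = pos 5 = 'f'
  'p' (pos 15) + 20 = pos 9 = 'j'
  'q' (pos 16) + 20 = pos 10 = 'k'
  'o' (pos 14) + 20 = pos 8 = 'i'
  'd' (pos 3) + 20 = pos 23 = 'x'
  'q' (pos 16) + 20 = pos 10 = 'k'
Result: ufjkixk

ufjkixk


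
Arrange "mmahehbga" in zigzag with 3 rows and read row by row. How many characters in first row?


Zigzag "mmahehbga" into 3 rows:
Placing characters:
  'm' => row 0
  'm' => row 1
  'a' => row 2
  'h' => row 1
  'e' => row 0
  'h' => row 1
  'b' => row 2
  'g' => row 1
  'a' => row 0
Rows:
  Row 0: "mea"
  Row 1: "mhhg"
  Row 2: "ab"
First row length: 3

3


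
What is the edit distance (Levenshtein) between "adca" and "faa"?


Computing edit distance: "adca" -> "faa"
DP table:
           f    a    a
      0    1    2    3
  a   1    1    1    2
  d   2    2    2    2
  c   3    3    3    3
  a   4    4    3    3
Edit distance = dp[4][3] = 3

3


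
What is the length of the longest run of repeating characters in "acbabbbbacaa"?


Input: "acbabbbbacaa"
Scanning for longest run:
  Position 1 ('c'): new char, reset run to 1
  Position 2 ('b'): new char, reset run to 1
  Position 3 ('a'): new char, reset run to 1
  Position 4 ('b'): new char, reset run to 1
  Position 5 ('b'): continues run of 'b', length=2
  Position 6 ('b'): continues run of 'b', length=3
  Position 7 ('b'): continues run of 'b', length=4
  Position 8 ('a'): new char, reset run to 1
  Position 9 ('c'): new char, reset run to 1
  Position 10 ('a'): new char, reset run to 1
  Position 11 ('a'): continues run of 'a', length=2
Longest run: 'b' with length 4

4


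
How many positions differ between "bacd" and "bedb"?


Comparing "bacd" and "bedb" position by position:
  Position 0: 'b' vs 'b' => same
  Position 1: 'a' vs 'e' => DIFFER
  Position 2: 'c' vs 'd' => DIFFER
  Position 3: 'd' vs 'b' => DIFFER
Positions that differ: 3

3


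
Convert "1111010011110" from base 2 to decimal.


Input: "1111010011110" in base 2
Positional expansion:
  Digit '1' (value 1) x 2^12 = 4096
  Digit '1' (value 1) x 2^11 = 2048
  Digit '1' (value 1) x 2^10 = 1024
  Digit '1' (value 1) x 2^9 = 512
  Digit '0' (value 0) x 2^8 = 0
  Digit '1' (value 1) x 2^7 = 128
  Digit '0' (value 0) x 2^6 = 0
  Digit '0' (value 0) x 2^5 = 0
  Digit '1' (value 1) x 2^4 = 16
  Digit '1' (value 1) x 2^3 = 8
  Digit '1' (value 1) x 2^2 = 4
  Digit '1' (value 1) x 2^1 = 2
  Digit '0' (value 0) x 2^0 = 0
Sum = 7838

7838


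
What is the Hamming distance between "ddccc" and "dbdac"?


Comparing "ddccc" and "dbdac" position by position:
  Position 0: 'd' vs 'd' => same
  Position 1: 'd' vs 'b' => differ
  Position 2: 'c' vs 'd' => differ
  Position 3: 'c' vs 'a' => differ
  Position 4: 'c' vs 'c' => same
Total differences (Hamming distance): 3

3


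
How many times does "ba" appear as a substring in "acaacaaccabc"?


Searching for "ba" in "acaacaaccabc"
Scanning each position:
  Position 0: "ac" => no
  Position 1: "ca" => no
  Position 2: "aa" => no
  Position 3: "ac" => no
  Position 4: "ca" => no
  Position 5: "aa" => no
  Position 6: "ac" => no
  Position 7: "cc" => no
  Position 8: "ca" => no
  Position 9: "ab" => no
  Position 10: "bc" => no
Total occurrences: 0

0


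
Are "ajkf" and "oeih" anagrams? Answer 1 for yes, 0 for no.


Strings: "ajkf", "oeih"
Sorted first:  afjk
Sorted second: ehio
Differ at position 0: 'a' vs 'e' => not anagrams

0


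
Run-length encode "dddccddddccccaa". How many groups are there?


Input: dddccddddccccaa
Scanning for consecutive runs:
  Group 1: 'd' x 3 (positions 0-2)
  Group 2: 'c' x 2 (positions 3-4)
  Group 3: 'd' x 4 (positions 5-8)
  Group 4: 'c' x 4 (positions 9-12)
  Group 5: 'a' x 2 (positions 13-14)
Total groups: 5

5


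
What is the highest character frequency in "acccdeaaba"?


Input: acccdeaaba
Character counts:
  'a': 4
  'b': 1
  'c': 3
  'd': 1
  'e': 1
Maximum frequency: 4

4


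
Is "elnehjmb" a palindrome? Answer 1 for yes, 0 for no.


Input: elnehjmb
Reversed: bmjhenle
  Compare pos 0 ('e') with pos 7 ('b'): MISMATCH
  Compare pos 1 ('l') with pos 6 ('m'): MISMATCH
  Compare pos 2 ('n') with pos 5 ('j'): MISMATCH
  Compare pos 3 ('e') with pos 4 ('h'): MISMATCH
Result: not a palindrome

0


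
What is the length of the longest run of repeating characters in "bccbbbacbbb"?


Input: "bccbbbacbbb"
Scanning for longest run:
  Position 1 ('c'): new char, reset run to 1
  Position 2 ('c'): continues run of 'c', length=2
  Position 3 ('b'): new char, reset run to 1
  Position 4 ('b'): continues run of 'b', length=2
  Position 5 ('b'): continues run of 'b', length=3
  Position 6 ('a'): new char, reset run to 1
  Position 7 ('c'): new char, reset run to 1
  Position 8 ('b'): new char, reset run to 1
  Position 9 ('b'): continues run of 'b', length=2
  Position 10 ('b'): continues run of 'b', length=3
Longest run: 'b' with length 3

3


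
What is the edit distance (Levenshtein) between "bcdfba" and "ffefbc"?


Computing edit distance: "bcdfba" -> "ffefbc"
DP table:
           f    f    e    f    b    c
      0    1    2    3    4    5    6
  b   1    1    2    3    4    4    5
  c   2    2    2    3    4    5    4
  d   3    3    3    3    4    5    5
  f   4    3    3    4    3    4    5
  b   5    4    4    4    4    3    4
  a   6    5    5    5    5    4    4
Edit distance = dp[6][6] = 4

4


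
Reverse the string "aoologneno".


Input: aoologneno
Reading characters right to left:
  Position 9: 'o'
  Position 8: 'n'
  Position 7: 'e'
  Position 6: 'n'
  Position 5: 'g'
  Position 4: 'o'
  Position 3: 'l'
  Position 2: 'o'
  Position 1: 'o'
  Position 0: 'a'
Reversed: onengolooa

onengolooa


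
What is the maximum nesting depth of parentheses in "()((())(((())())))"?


Input: "()((())(((())())))"
Tracking depth:
  Position 0 '(': depth becomes 1
  Position 1 ')': depth becomes 0
  Position 2 '(': depth becomes 1
  Position 3 '(': depth becomes 2
  Position 4 '(': depth becomes 3
  Position 5 ')': depth becomes 2
  Position 6 ')': depth becomes 1
  Position 7 '(': depth becomes 2
  Position 8 '(': depth becomes 3
  Position 9 '(': depth becomes 4
  Position 10 '(': depth becomes 5
  Position 11 ')': depth becomes 4
  Position 12 ')': depth becomes 3
  Position 13 '(': depth becomes 4
  Position 14 ')': depth becomes 3
  Position 15 ')': depth becomes 2
  Position 16 ')': depth becomes 1
  Position 17 ')': depth becomes 0
Maximum depth reached: 5

5


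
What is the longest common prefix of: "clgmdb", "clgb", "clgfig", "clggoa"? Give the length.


Words: clgmdb, clgb, clgfig, clggoa
  Position 0: all 'c' => match
  Position 1: all 'l' => match
  Position 2: all 'g' => match
  Position 3: ('m', 'b', 'f', 'g') => mismatch, stop
LCP = "clg" (length 3)

3


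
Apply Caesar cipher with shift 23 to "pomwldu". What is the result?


Caesar cipher: shift "pomwldu" by 23
  'p' (pos 15) + 23 = pos 12 = 'm'
  'o' (pos 14) + 23 = pos 11 = 'l'
  'm' (pos 12) + 23 = pos 9 = 'j'
  'w' (pos 22) + 23 = pos 19 = 't'
  'l' (pos 11) + 23 = pos 8 = 'i'
  'd' (pos 3) + 23 = pos 0 = 'a'
  'u' (pos 20) + 23 = pos 17 = 'r'
Result: mljtiar

mljtiar


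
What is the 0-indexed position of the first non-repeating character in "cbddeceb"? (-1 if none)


Input: cbddeceb
Character frequencies:
  'b': 2
  'c': 2
  'd': 2
  'e': 2
Scanning left to right for freq == 1:
  Position 0 ('c'): freq=2, skip
  Position 1 ('b'): freq=2, skip
  Position 2 ('d'): freq=2, skip
  Position 3 ('d'): freq=2, skip
  Position 4 ('e'): freq=2, skip
  Position 5 ('c'): freq=2, skip
  Position 6 ('e'): freq=2, skip
  Position 7 ('b'): freq=2, skip
  No unique character found => answer = -1

-1


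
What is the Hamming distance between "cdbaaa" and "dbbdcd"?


Comparing "cdbaaa" and "dbbdcd" position by position:
  Position 0: 'c' vs 'd' => differ
  Position 1: 'd' vs 'b' => differ
  Position 2: 'b' vs 'b' => same
  Position 3: 'a' vs 'd' => differ
  Position 4: 'a' vs 'c' => differ
  Position 5: 'a' vs 'd' => differ
Total differences (Hamming distance): 5

5


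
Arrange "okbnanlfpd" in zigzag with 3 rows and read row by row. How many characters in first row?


Zigzag "okbnanlfpd" into 3 rows:
Placing characters:
  'o' => row 0
  'k' => row 1
  'b' => row 2
  'n' => row 1
  'a' => row 0
  'n' => row 1
  'l' => row 2
  'f' => row 1
  'p' => row 0
  'd' => row 1
Rows:
  Row 0: "oap"
  Row 1: "knnfd"
  Row 2: "bl"
First row length: 3

3


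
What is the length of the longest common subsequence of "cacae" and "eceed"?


LCS of "cacae" and "eceed"
DP table:
           e    c    e    e    d
      0    0    0    0    0    0
  c   0    0    1    1    1    1
  a   0    0    1    1    1    1
  c   0    0    1    1    1    1
  a   0    0    1    1    1    1
  e   0    1    1    2    2    2
LCS length = dp[5][5] = 2

2


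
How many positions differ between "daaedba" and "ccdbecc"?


Comparing "daaedba" and "ccdbecc" position by position:
  Position 0: 'd' vs 'c' => DIFFER
  Position 1: 'a' vs 'c' => DIFFER
  Position 2: 'a' vs 'd' => DIFFER
  Position 3: 'e' vs 'b' => DIFFER
  Position 4: 'd' vs 'e' => DIFFER
  Position 5: 'b' vs 'c' => DIFFER
  Position 6: 'a' vs 'c' => DIFFER
Positions that differ: 7

7


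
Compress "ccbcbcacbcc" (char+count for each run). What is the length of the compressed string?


Input: ccbcbcacbcc
Runs:
  'c' x 2 => "c2"
  'b' x 1 => "b1"
  'c' x 1 => "c1"
  'b' x 1 => "b1"
  'c' x 1 => "c1"
  'a' x 1 => "a1"
  'c' x 1 => "c1"
  'b' x 1 => "b1"
  'c' x 2 => "c2"
Compressed: "c2b1c1b1c1a1c1b1c2"
Compressed length: 18

18


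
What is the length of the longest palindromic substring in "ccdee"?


Input: "ccdee"
Checking substrings for palindromes:
  [0:2] "cc" (len 2) => palindrome
  [3:5] "ee" (len 2) => palindrome
Longest palindromic substring: "cc" with length 2

2


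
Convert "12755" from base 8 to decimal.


Input: "12755" in base 8
Positional expansion:
  Digit '1' (value 1) x 8^4 = 4096
  Digit '2' (value 2) x 8^3 = 1024
  Digit '7' (value 7) x 8^2 = 448
  Digit '5' (value 5) x 8^1 = 40
  Digit '5' (value 5) x 8^0 = 5
Sum = 5613

5613


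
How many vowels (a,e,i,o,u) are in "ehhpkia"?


Input: ehhpkia
Checking each character:
  'e' at position 0: vowel (running total: 1)
  'h' at position 1: consonant
  'h' at position 2: consonant
  'p' at position 3: consonant
  'k' at position 4: consonant
  'i' at position 5: vowel (running total: 2)
  'a' at position 6: vowel (running total: 3)
Total vowels: 3

3


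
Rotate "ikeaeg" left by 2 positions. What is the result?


Input: "ikeaeg", rotate left by 2
First 2 characters: "ik"
Remaining characters: "eaeg"
Concatenate remaining + first: "eaeg" + "ik" = "eaegik"

eaegik


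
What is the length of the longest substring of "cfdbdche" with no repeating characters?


Input: "cfdbdche"
Sliding window (track last position of each char):
  Position 0 ('c'): window [0,0] length 1 -- new best
  Position 1 ('f'): window [0,1] length 2 -- new best
  Position 2 ('d'): window [0,2] length 3 -- new best
  Position 3 ('b'): window [0,3] length 4 -- new best
  Position 4 ('d'): repeat (last at 2), move window start to 3
  Position 4 ('d'): window [3,4] length 2
  Position 5 ('c'): window [3,5] length 3
  Position 6 ('h'): window [3,6] length 4
  Position 7 ('e'): window [3,7] length 5 -- new best
Longest substring with no repeats: "bdche" with length 5

5


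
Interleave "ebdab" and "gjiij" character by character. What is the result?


Interleaving "ebdab" and "gjiij":
  Position 0: 'e' from first, 'g' from second => "eg"
  Position 1: 'b' from first, 'j' from second => "bj"
  Position 2: 'd' from first, 'i' from second => "di"
  Position 3: 'a' from first, 'i' from second => "ai"
  Position 4: 'b' from first, 'j' from second => "bj"
Result: egbjdiaibj

egbjdiaibj


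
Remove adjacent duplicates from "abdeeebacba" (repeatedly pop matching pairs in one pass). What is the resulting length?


Input: abdeeebacba
Stack-based adjacent duplicate removal:
  Read 'a': push. Stack: a
  Read 'b': push. Stack: ab
  Read 'd': push. Stack: abd
  Read 'e': push. Stack: abde
  Read 'e': matches stack top 'e' => pop. Stack: abd
  Read 'e': push. Stack: abde
  Read 'b': push. Stack: abdeb
  Read 'a': push. Stack: abdeba
  Read 'c': push. Stack: abdebac
  Read 'b': push. Stack: abdebacb
  Read 'a': push. Stack: abdebacba
Final stack: "abdebacba" (length 9)

9


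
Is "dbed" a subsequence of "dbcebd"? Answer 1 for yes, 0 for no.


Check if "dbed" is a subsequence of "dbcebd"
Greedy scan:
  Position 0 ('d'): matches sub[0] = 'd'
  Position 1 ('b'): matches sub[1] = 'b'
  Position 2 ('c'): no match needed
  Position 3 ('e'): matches sub[2] = 'e'
  Position 4 ('b'): no match needed
  Position 5 ('d'): matches sub[3] = 'd'
All 4 characters matched => is a subsequence

1


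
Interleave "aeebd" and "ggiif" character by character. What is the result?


Interleaving "aeebd" and "ggiif":
  Position 0: 'a' from first, 'g' from second => "ag"
  Position 1: 'e' from first, 'g' from second => "eg"
  Position 2: 'e' from first, 'i' from second => "ei"
  Position 3: 'b' from first, 'i' from second => "bi"
  Position 4: 'd' from first, 'f' from second => "df"
Result: agegeibidf

agegeibidf


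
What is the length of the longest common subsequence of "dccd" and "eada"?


LCS of "dccd" and "eada"
DP table:
           e    a    d    a
      0    0    0    0    0
  d   0    0    0    1    1
  c   0    0    0    1    1
  c   0    0    0    1    1
  d   0    0    0    1    1
LCS length = dp[4][4] = 1

1


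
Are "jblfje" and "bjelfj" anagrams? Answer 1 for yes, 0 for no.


Strings: "jblfje", "bjelfj"
Sorted first:  befjjl
Sorted second: befjjl
Sorted forms match => anagrams

1


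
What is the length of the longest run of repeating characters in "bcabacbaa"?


Input: "bcabacbaa"
Scanning for longest run:
  Position 1 ('c'): new char, reset run to 1
  Position 2 ('a'): new char, reset run to 1
  Position 3 ('b'): new char, reset run to 1
  Position 4 ('a'): new char, reset run to 1
  Position 5 ('c'): new char, reset run to 1
  Position 6 ('b'): new char, reset run to 1
  Position 7 ('a'): new char, reset run to 1
  Position 8 ('a'): continues run of 'a', length=2
Longest run: 'a' with length 2

2


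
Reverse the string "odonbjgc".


Input: odonbjgc
Reading characters right to left:
  Position 7: 'c'
  Position 6: 'g'
  Position 5: 'j'
  Position 4: 'b'
  Position 3: 'n'
  Position 2: 'o'
  Position 1: 'd'
  Position 0: 'o'
Reversed: cgjbnodo

cgjbnodo


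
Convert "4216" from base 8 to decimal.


Input: "4216" in base 8
Positional expansion:
  Digit '4' (value 4) x 8^3 = 2048
  Digit '2' (value 2) x 8^2 = 128
  Digit '1' (value 1) x 8^1 = 8
  Digit '6' (value 6) x 8^0 = 6
Sum = 2190

2190


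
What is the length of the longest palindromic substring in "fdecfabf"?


Input: "fdecfabf"
Checking substrings for palindromes:
  No multi-char palindromic substrings found
Longest palindromic substring: "f" with length 1

1


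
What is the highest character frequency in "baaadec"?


Input: baaadec
Character counts:
  'a': 3
  'b': 1
  'c': 1
  'd': 1
  'e': 1
Maximum frequency: 3

3


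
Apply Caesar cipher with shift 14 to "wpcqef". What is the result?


Caesar cipher: shift "wpcqef" by 14
  'w' (pos 22) + 14 = pos 10 = 'k'
  'p' (pos 15) + 14 = pos 3 = 'd'
  'c' (pos 2) + 14 = pos 16 = 'q'
  'q' (pos 16) + 14 = pos 4 = 'e'
  'e' (pos 4) + 14 = pos 18 = 's'
  'f' (pos 5) + 14 = pos 19 = 't'
Result: kdqest

kdqest


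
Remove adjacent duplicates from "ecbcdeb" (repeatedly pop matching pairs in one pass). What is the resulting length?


Input: ecbcdeb
Stack-based adjacent duplicate removal:
  Read 'e': push. Stack: e
  Read 'c': push. Stack: ec
  Read 'b': push. Stack: ecb
  Read 'c': push. Stack: ecbc
  Read 'd': push. Stack: ecbcd
  Read 'e': push. Stack: ecbcde
  Read 'b': push. Stack: ecbcdeb
Final stack: "ecbcdeb" (length 7)

7


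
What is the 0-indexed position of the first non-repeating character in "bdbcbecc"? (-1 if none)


Input: bdbcbecc
Character frequencies:
  'b': 3
  'c': 3
  'd': 1
  'e': 1
Scanning left to right for freq == 1:
  Position 0 ('b'): freq=3, skip
  Position 1 ('d'): unique! => answer = 1

1


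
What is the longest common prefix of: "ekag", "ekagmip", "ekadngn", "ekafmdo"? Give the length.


Words: ekag, ekagmip, ekadngn, ekafmdo
  Position 0: all 'e' => match
  Position 1: all 'k' => match
  Position 2: all 'a' => match
  Position 3: ('g', 'g', 'd', 'f') => mismatch, stop
LCP = "eka" (length 3)

3


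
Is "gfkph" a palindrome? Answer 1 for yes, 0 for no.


Input: gfkph
Reversed: hpkfg
  Compare pos 0 ('g') with pos 4 ('h'): MISMATCH
  Compare pos 1 ('f') with pos 3 ('p'): MISMATCH
Result: not a palindrome

0


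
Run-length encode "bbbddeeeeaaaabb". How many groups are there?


Input: bbbddeeeeaaaabb
Scanning for consecutive runs:
  Group 1: 'b' x 3 (positions 0-2)
  Group 2: 'd' x 2 (positions 3-4)
  Group 3: 'e' x 4 (positions 5-8)
  Group 4: 'a' x 4 (positions 9-12)
  Group 5: 'b' x 2 (positions 13-14)
Total groups: 5

5


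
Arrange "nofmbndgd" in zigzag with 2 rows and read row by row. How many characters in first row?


Zigzag "nofmbndgd" into 2 rows:
Placing characters:
  'n' => row 0
  'o' => row 1
  'f' => row 0
  'm' => row 1
  'b' => row 0
  'n' => row 1
  'd' => row 0
  'g' => row 1
  'd' => row 0
Rows:
  Row 0: "nfbdd"
  Row 1: "omng"
First row length: 5

5


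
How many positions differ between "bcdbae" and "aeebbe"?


Comparing "bcdbae" and "aeebbe" position by position:
  Position 0: 'b' vs 'a' => DIFFER
  Position 1: 'c' vs 'e' => DIFFER
  Position 2: 'd' vs 'e' => DIFFER
  Position 3: 'b' vs 'b' => same
  Position 4: 'a' vs 'b' => DIFFER
  Position 5: 'e' vs 'e' => same
Positions that differ: 4

4


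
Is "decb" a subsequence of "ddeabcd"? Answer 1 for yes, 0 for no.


Check if "decb" is a subsequence of "ddeabcd"
Greedy scan:
  Position 0 ('d'): matches sub[0] = 'd'
  Position 1 ('d'): no match needed
  Position 2 ('e'): matches sub[1] = 'e'
  Position 3 ('a'): no match needed
  Position 4 ('b'): no match needed
  Position 5 ('c'): matches sub[2] = 'c'
  Position 6 ('d'): no match needed
Only matched 3/4 characters => not a subsequence

0


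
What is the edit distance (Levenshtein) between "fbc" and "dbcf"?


Computing edit distance: "fbc" -> "dbcf"
DP table:
           d    b    c    f
      0    1    2    3    4
  f   1    1    2    3    3
  b   2    2    1    2    3
  c   3    3    2    1    2
Edit distance = dp[3][4] = 2

2


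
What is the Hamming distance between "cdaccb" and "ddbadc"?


Comparing "cdaccb" and "ddbadc" position by position:
  Position 0: 'c' vs 'd' => differ
  Position 1: 'd' vs 'd' => same
  Position 2: 'a' vs 'b' => differ
  Position 3: 'c' vs 'a' => differ
  Position 4: 'c' vs 'd' => differ
  Position 5: 'b' vs 'c' => differ
Total differences (Hamming distance): 5

5


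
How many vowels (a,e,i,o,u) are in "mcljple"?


Input: mcljple
Checking each character:
  'm' at position 0: consonant
  'c' at position 1: consonant
  'l' at position 2: consonant
  'j' at position 3: consonant
  'p' at position 4: consonant
  'l' at position 5: consonant
  'e' at position 6: vowel (running total: 1)
Total vowels: 1

1


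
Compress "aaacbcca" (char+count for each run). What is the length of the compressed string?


Input: aaacbcca
Runs:
  'a' x 3 => "a3"
  'c' x 1 => "c1"
  'b' x 1 => "b1"
  'c' x 2 => "c2"
  'a' x 1 => "a1"
Compressed: "a3c1b1c2a1"
Compressed length: 10

10


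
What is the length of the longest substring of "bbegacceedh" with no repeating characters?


Input: "bbegacceedh"
Sliding window (track last position of each char):
  Position 0 ('b'): window [0,0] length 1 -- new best
  Position 1 ('b'): repeat (last at 0), move window start to 1
  Position 1 ('b'): window [1,1] length 1
  Position 2 ('e'): window [1,2] length 2 -- new best
  Position 3 ('g'): window [1,3] length 3 -- new best
  Position 4 ('a'): window [1,4] length 4 -- new best
  Position 5 ('c'): window [1,5] length 5 -- new best
  Position 6 ('c'): repeat (last at 5), move window start to 6
  Position 6 ('c'): window [6,6] length 1
  Position 7 ('e'): window [6,7] length 2
  Position 8 ('e'): repeat (last at 7), move window start to 8
  Position 8 ('e'): window [8,8] length 1
  Position 9 ('d'): window [8,9] length 2
  Position 10 ('h'): window [8,10] length 3
Longest substring with no repeats: "begac" with length 5

5


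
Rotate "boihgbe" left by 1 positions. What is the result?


Input: "boihgbe", rotate left by 1
First 1 characters: "b"
Remaining characters: "oihgbe"
Concatenate remaining + first: "oihgbe" + "b" = "oihgbeb"

oihgbeb


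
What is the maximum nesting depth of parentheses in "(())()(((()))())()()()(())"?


Input: "(())()(((()))())()()()(())"
Tracking depth:
  Position 0 '(': depth becomes 1
  Position 1 '(': depth becomes 2
  Position 2 ')': depth becomes 1
  Position 3 ')': depth becomes 0
  Position 4 '(': depth becomes 1
  Position 5 ')': depth becomes 0
  Position 6 '(': depth becomes 1
  Position 7 '(': depth becomes 2
  Position 8 '(': depth becomes 3
  Position 9 '(': depth becomes 4
  Position 10 ')': depth becomes 3
  Position 11 ')': depth becomes 2
  Position 12 ')': depth becomes 1
  Position 13 '(': depth becomes 2
  Position 14 ')': depth becomes 1
  Position 15 ')': depth becomes 0
  Position 16 '(': depth becomes 1
  Position 17 ')': depth becomes 0
  Position 18 '(': depth becomes 1
  Position 19 ')': depth becomes 0
  Position 20 '(': depth becomes 1
  Position 21 ')': depth becomes 0
  Position 22 '(': depth becomes 1
  Position 23 '(': depth becomes 2
  Position 24 ')': depth becomes 1
  Position 25 ')': depth becomes 0
Maximum depth reached: 4

4


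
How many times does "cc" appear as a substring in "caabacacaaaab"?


Searching for "cc" in "caabacacaaaab"
Scanning each position:
  Position 0: "ca" => no
  Position 1: "aa" => no
  Position 2: "ab" => no
  Position 3: "ba" => no
  Position 4: "ac" => no
  Position 5: "ca" => no
  Position 6: "ac" => no
  Position 7: "ca" => no
  Position 8: "aa" => no
  Position 9: "aa" => no
  Position 10: "aa" => no
  Position 11: "ab" => no
Total occurrences: 0

0


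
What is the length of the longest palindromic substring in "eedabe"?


Input: "eedabe"
Checking substrings for palindromes:
  [0:2] "ee" (len 2) => palindrome
Longest palindromic substring: "ee" with length 2

2


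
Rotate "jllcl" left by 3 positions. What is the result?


Input: "jllcl", rotate left by 3
First 3 characters: "jll"
Remaining characters: "cl"
Concatenate remaining + first: "cl" + "jll" = "cljll"

cljll


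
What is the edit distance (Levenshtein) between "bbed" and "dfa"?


Computing edit distance: "bbed" -> "dfa"
DP table:
           d    f    a
      0    1    2    3
  b   1    1    2    3
  b   2    2    2    3
  e   3    3    3    3
  d   4    3    4    4
Edit distance = dp[4][3] = 4

4


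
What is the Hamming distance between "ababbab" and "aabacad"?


Comparing "ababbab" and "aabacad" position by position:
  Position 0: 'a' vs 'a' => same
  Position 1: 'b' vs 'a' => differ
  Position 2: 'a' vs 'b' => differ
  Position 3: 'b' vs 'a' => differ
  Position 4: 'b' vs 'c' => differ
  Position 5: 'a' vs 'a' => same
  Position 6: 'b' vs 'd' => differ
Total differences (Hamming distance): 5

5


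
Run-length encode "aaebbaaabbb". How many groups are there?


Input: aaebbaaabbb
Scanning for consecutive runs:
  Group 1: 'a' x 2 (positions 0-1)
  Group 2: 'e' x 1 (positions 2-2)
  Group 3: 'b' x 2 (positions 3-4)
  Group 4: 'a' x 3 (positions 5-7)
  Group 5: 'b' x 3 (positions 8-10)
Total groups: 5

5


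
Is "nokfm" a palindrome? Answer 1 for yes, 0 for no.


Input: nokfm
Reversed: mfkon
  Compare pos 0 ('n') with pos 4 ('m'): MISMATCH
  Compare pos 1 ('o') with pos 3 ('f'): MISMATCH
Result: not a palindrome

0


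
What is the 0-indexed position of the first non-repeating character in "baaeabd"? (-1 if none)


Input: baaeabd
Character frequencies:
  'a': 3
  'b': 2
  'd': 1
  'e': 1
Scanning left to right for freq == 1:
  Position 0 ('b'): freq=2, skip
  Position 1 ('a'): freq=3, skip
  Position 2 ('a'): freq=3, skip
  Position 3 ('e'): unique! => answer = 3

3


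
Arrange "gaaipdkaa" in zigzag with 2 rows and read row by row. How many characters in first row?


Zigzag "gaaipdkaa" into 2 rows:
Placing characters:
  'g' => row 0
  'a' => row 1
  'a' => row 0
  'i' => row 1
  'p' => row 0
  'd' => row 1
  'k' => row 0
  'a' => row 1
  'a' => row 0
Rows:
  Row 0: "gapka"
  Row 1: "aida"
First row length: 5

5


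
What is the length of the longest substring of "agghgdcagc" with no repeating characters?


Input: "agghgdcagc"
Sliding window (track last position of each char):
  Position 0 ('a'): window [0,0] length 1 -- new best
  Position 1 ('g'): window [0,1] length 2 -- new best
  Position 2 ('g'): repeat (last at 1), move window start to 2
  Position 2 ('g'): window [2,2] length 1
  Position 3 ('h'): window [2,3] length 2
  Position 4 ('g'): repeat (last at 2), move window start to 3
  Position 4 ('g'): window [3,4] length 2
  Position 5 ('d'): window [3,5] length 3 -- new best
  Position 6 ('c'): window [3,6] length 4 -- new best
  Position 7 ('a'): window [3,7] length 5 -- new best
  Position 8 ('g'): repeat (last at 4), move window start to 5
  Position 8 ('g'): window [5,8] length 4
  Position 9 ('c'): repeat (last at 6), move window start to 7
  Position 9 ('c'): window [7,9] length 3
Longest substring with no repeats: "hgdca" with length 5

5


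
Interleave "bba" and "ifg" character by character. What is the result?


Interleaving "bba" and "ifg":
  Position 0: 'b' from first, 'i' from second => "bi"
  Position 1: 'b' from first, 'f' from second => "bf"
  Position 2: 'a' from first, 'g' from second => "ag"
Result: bibfag

bibfag


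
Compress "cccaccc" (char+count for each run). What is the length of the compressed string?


Input: cccaccc
Runs:
  'c' x 3 => "c3"
  'a' x 1 => "a1"
  'c' x 3 => "c3"
Compressed: "c3a1c3"
Compressed length: 6

6


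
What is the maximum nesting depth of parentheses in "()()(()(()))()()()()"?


Input: "()()(()(()))()()()()"
Tracking depth:
  Position 0 '(': depth becomes 1
  Position 1 ')': depth becomes 0
  Position 2 '(': depth becomes 1
  Position 3 ')': depth becomes 0
  Position 4 '(': depth becomes 1
  Position 5 '(': depth becomes 2
  Position 6 ')': depth becomes 1
  Position 7 '(': depth becomes 2
  Position 8 '(': depth becomes 3
  Position 9 ')': depth becomes 2
  Position 10 ')': depth becomes 1
  Position 11 ')': depth becomes 0
  Position 12 '(': depth becomes 1
  Position 13 ')': depth becomes 0
  Position 14 '(': depth becomes 1
  Position 15 ')': depth becomes 0
  Position 16 '(': depth becomes 1
  Position 17 ')': depth becomes 0
  Position 18 '(': depth becomes 1
  Position 19 ')': depth becomes 0
Maximum depth reached: 3

3


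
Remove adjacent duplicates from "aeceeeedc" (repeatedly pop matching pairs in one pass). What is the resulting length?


Input: aeceeeedc
Stack-based adjacent duplicate removal:
  Read 'a': push. Stack: a
  Read 'e': push. Stack: ae
  Read 'c': push. Stack: aec
  Read 'e': push. Stack: aece
  Read 'e': matches stack top 'e' => pop. Stack: aec
  Read 'e': push. Stack: aece
  Read 'e': matches stack top 'e' => pop. Stack: aec
  Read 'd': push. Stack: aecd
  Read 'c': push. Stack: aecdc
Final stack: "aecdc" (length 5)

5


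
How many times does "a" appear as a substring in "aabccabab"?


Searching for "a" in "aabccabab"
Scanning each position:
  Position 0: "a" => MATCH
  Position 1: "a" => MATCH
  Position 2: "b" => no
  Position 3: "c" => no
  Position 4: "c" => no
  Position 5: "a" => MATCH
  Position 6: "b" => no
  Position 7: "a" => MATCH
  Position 8: "b" => no
Total occurrences: 4

4


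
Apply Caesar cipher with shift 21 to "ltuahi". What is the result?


Caesar cipher: shift "ltuahi" by 21
  'l' (pos 11) + 21 = pos 6 = 'g'
  't' (pos 19) + 21 = pos 14 = 'o'
  'u' (pos 20) + 21 = pos 15 = 'p'
  'a' (pos 0) + 21 = pos 21 = 'v'
  'h' (pos 7) + 21 = pos 2 = 'c'
  'i' (pos 8) + 21 = pos 3 = 'd'
Result: gopvcd

gopvcd


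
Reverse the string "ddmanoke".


Input: ddmanoke
Reading characters right to left:
  Position 7: 'e'
  Position 6: 'k'
  Position 5: 'o'
  Position 4: 'n'
  Position 3: 'a'
  Position 2: 'm'
  Position 1: 'd'
  Position 0: 'd'
Reversed: ekonamdd

ekonamdd


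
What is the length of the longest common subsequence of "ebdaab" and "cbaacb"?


LCS of "ebdaab" and "cbaacb"
DP table:
           c    b    a    a    c    b
      0    0    0    0    0    0    0
  e   0    0    0    0    0    0    0
  b   0    0    1    1    1    1    1
  d   0    0    1    1    1    1    1
  a   0    0    1    2    2    2    2
  a   0    0    1    2    3    3    3
  b   0    0    1    2    3    3    4
LCS length = dp[6][6] = 4

4


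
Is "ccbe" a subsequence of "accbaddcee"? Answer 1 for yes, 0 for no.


Check if "ccbe" is a subsequence of "accbaddcee"
Greedy scan:
  Position 0 ('a'): no match needed
  Position 1 ('c'): matches sub[0] = 'c'
  Position 2 ('c'): matches sub[1] = 'c'
  Position 3 ('b'): matches sub[2] = 'b'
  Position 4 ('a'): no match needed
  Position 5 ('d'): no match needed
  Position 6 ('d'): no match needed
  Position 7 ('c'): no match needed
  Position 8 ('e'): matches sub[3] = 'e'
  Position 9 ('e'): no match needed
All 4 characters matched => is a subsequence

1


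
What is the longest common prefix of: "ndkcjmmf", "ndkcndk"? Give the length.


Words: ndkcjmmf, ndkcndk
  Position 0: all 'n' => match
  Position 1: all 'd' => match
  Position 2: all 'k' => match
  Position 3: all 'c' => match
  Position 4: ('j', 'n') => mismatch, stop
LCP = "ndkc" (length 4)

4


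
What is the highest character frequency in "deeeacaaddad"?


Input: deeeacaaddad
Character counts:
  'a': 4
  'c': 1
  'd': 4
  'e': 3
Maximum frequency: 4

4


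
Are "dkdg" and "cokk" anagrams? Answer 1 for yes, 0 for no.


Strings: "dkdg", "cokk"
Sorted first:  ddgk
Sorted second: ckko
Differ at position 0: 'd' vs 'c' => not anagrams

0


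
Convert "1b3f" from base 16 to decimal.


Input: "1b3f" in base 16
Positional expansion:
  Digit '1' (value 1) x 16^3 = 4096
  Digit 'b' (value 11) x 16^2 = 2816
  Digit '3' (value 3) x 16^1 = 48
  Digit 'f' (value 15) x 16^0 = 15
Sum = 6975

6975


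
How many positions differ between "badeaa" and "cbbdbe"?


Comparing "badeaa" and "cbbdbe" position by position:
  Position 0: 'b' vs 'c' => DIFFER
  Position 1: 'a' vs 'b' => DIFFER
  Position 2: 'd' vs 'b' => DIFFER
  Position 3: 'e' vs 'd' => DIFFER
  Position 4: 'a' vs 'b' => DIFFER
  Position 5: 'a' vs 'e' => DIFFER
Positions that differ: 6

6


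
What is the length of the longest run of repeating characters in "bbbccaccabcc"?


Input: "bbbccaccabcc"
Scanning for longest run:
  Position 1 ('b'): continues run of 'b', length=2
  Position 2 ('b'): continues run of 'b', length=3
  Position 3 ('c'): new char, reset run to 1
  Position 4 ('c'): continues run of 'c', length=2
  Position 5 ('a'): new char, reset run to 1
  Position 6 ('c'): new char, reset run to 1
  Position 7 ('c'): continues run of 'c', length=2
  Position 8 ('a'): new char, reset run to 1
  Position 9 ('b'): new char, reset run to 1
  Position 10 ('c'): new char, reset run to 1
  Position 11 ('c'): continues run of 'c', length=2
Longest run: 'b' with length 3

3


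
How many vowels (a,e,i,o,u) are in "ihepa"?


Input: ihepa
Checking each character:
  'i' at position 0: vowel (running total: 1)
  'h' at position 1: consonant
  'e' at position 2: vowel (running total: 2)
  'p' at position 3: consonant
  'a' at position 4: vowel (running total: 3)
Total vowels: 3

3


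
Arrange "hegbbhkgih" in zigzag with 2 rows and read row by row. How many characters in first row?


Zigzag "hegbbhkgih" into 2 rows:
Placing characters:
  'h' => row 0
  'e' => row 1
  'g' => row 0
  'b' => row 1
  'b' => row 0
  'h' => row 1
  'k' => row 0
  'g' => row 1
  'i' => row 0
  'h' => row 1
Rows:
  Row 0: "hgbki"
  Row 1: "ebhgh"
First row length: 5

5


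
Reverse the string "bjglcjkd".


Input: bjglcjkd
Reading characters right to left:
  Position 7: 'd'
  Position 6: 'k'
  Position 5: 'j'
  Position 4: 'c'
  Position 3: 'l'
  Position 2: 'g'
  Position 1: 'j'
  Position 0: 'b'
Reversed: dkjclgjb

dkjclgjb


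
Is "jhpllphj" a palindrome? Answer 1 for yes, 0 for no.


Input: jhpllphj
Reversed: jhpllphj
  Compare pos 0 ('j') with pos 7 ('j'): match
  Compare pos 1 ('h') with pos 6 ('h'): match
  Compare pos 2 ('p') with pos 5 ('p'): match
  Compare pos 3 ('l') with pos 4 ('l'): match
Result: palindrome

1


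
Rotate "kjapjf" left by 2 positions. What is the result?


Input: "kjapjf", rotate left by 2
First 2 characters: "kj"
Remaining characters: "apjf"
Concatenate remaining + first: "apjf" + "kj" = "apjfkj"

apjfkj


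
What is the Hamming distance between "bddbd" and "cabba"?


Comparing "bddbd" and "cabba" position by position:
  Position 0: 'b' vs 'c' => differ
  Position 1: 'd' vs 'a' => differ
  Position 2: 'd' vs 'b' => differ
  Position 3: 'b' vs 'b' => same
  Position 4: 'd' vs 'a' => differ
Total differences (Hamming distance): 4

4


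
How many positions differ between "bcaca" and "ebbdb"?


Comparing "bcaca" and "ebbdb" position by position:
  Position 0: 'b' vs 'e' => DIFFER
  Position 1: 'c' vs 'b' => DIFFER
  Position 2: 'a' vs 'b' => DIFFER
  Position 3: 'c' vs 'd' => DIFFER
  Position 4: 'a' vs 'b' => DIFFER
Positions that differ: 5

5
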